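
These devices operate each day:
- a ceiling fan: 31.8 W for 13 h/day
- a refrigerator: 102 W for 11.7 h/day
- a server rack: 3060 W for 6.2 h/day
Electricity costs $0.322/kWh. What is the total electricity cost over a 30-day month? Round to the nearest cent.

ceiling fan: 31.8 W × 13 h × 30 d = 12,402 Wh = 12.4 kWh
refrigerator: 102 W × 11.7 h × 30 d = 35,802 Wh = 35.8 kWh
server rack: 3060 W × 6.2 h × 30 d = 569,160 Wh = 569.2 kWh
Total energy = 12.4 + 35.8 + 569.2 = 617.4 kWh
Cost = 617.4 kWh × $0.322 = $198.79

$198.79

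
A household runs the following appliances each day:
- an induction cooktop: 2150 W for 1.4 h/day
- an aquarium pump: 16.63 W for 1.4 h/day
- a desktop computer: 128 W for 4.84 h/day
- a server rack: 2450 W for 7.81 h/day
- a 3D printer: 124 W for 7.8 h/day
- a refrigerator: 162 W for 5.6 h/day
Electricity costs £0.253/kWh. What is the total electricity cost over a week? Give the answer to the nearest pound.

£44

induction cooktop: 2150 W × 1.4 h × 7 d = 21,070 Wh = 21.07 kWh
aquarium pump: 16.63 W × 1.4 h × 7 d = 163 Wh = 0.163 kWh
desktop computer: 128 W × 4.84 h × 7 d = 4,337 Wh = 4.337 kWh
server rack: 2450 W × 7.81 h × 7 d = 133,942 Wh = 133.9 kWh
3D printer: 124 W × 7.8 h × 7 d = 6,770 Wh = 6.77 kWh
refrigerator: 162 W × 5.6 h × 7 d = 6,350 Wh = 6.35 kWh
Total energy = 21.07 + 0.163 + 4.337 + 133.9 + 6.77 + 6.35 = 172.6 kWh
Cost = 172.6 kWh × £0.253 = £43.68 ≈ £44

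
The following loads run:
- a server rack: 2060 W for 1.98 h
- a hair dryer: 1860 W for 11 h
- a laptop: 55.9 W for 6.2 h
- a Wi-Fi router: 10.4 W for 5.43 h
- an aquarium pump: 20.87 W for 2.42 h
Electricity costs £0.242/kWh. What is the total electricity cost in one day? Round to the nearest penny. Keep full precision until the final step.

server rack: 2060 W × 1.98 h = 4,079 Wh = 4.079 kWh
hair dryer: 1860 W × 11 h = 20,460 Wh = 20.46 kWh
laptop: 55.9 W × 6.2 h = 347 Wh = 0.3466 kWh
Wi-Fi router: 10.4 W × 5.43 h = 56 Wh = 0.05647 kWh
aquarium pump: 20.87 W × 2.42 h = 51 Wh = 0.05051 kWh
Total energy = 4.079 + 20.46 + 0.3466 + 0.05647 + 0.05051 = 24.99 kWh
Cost = 24.99 kWh × £0.242 = £6.05

£6.05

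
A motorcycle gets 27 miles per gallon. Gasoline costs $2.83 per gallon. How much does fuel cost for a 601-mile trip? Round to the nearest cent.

Fuel = 601 mi / 27 mpg = 22.26 gal
Cost = 22.26 gal × $2.83/gal = $62.99

$62.99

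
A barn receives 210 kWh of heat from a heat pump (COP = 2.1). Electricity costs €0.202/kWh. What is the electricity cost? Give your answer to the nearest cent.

€20.20

Electrical input = 210 kWh / 2.1 = 100 kWh
Cost = 100 × €0.202/kWh = €20.20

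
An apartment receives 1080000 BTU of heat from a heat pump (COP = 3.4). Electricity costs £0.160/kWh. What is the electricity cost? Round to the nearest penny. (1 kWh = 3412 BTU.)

£14.90

Heat delivered = 1,080,000 BTU / 3412 = 316.5 kWh
Electrical input = 316.5 kWh / 3.4 = 93.1 kWh
Cost = 93.1 × £0.160/kWh = £14.90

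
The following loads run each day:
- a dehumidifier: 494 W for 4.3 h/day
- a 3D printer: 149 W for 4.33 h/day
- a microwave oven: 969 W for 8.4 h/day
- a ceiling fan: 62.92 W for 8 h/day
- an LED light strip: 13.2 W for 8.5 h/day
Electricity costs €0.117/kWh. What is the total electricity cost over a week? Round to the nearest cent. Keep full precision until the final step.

€9.44

dehumidifier: 494 W × 4.3 h × 7 d = 14,869 Wh = 14.87 kWh
3D printer: 149 W × 4.33 h × 7 d = 4,516 Wh = 4.516 kWh
microwave oven: 969 W × 8.4 h × 7 d = 56,977 Wh = 56.98 kWh
ceiling fan: 62.92 W × 8 h × 7 d = 3,524 Wh = 3.524 kWh
LED light strip: 13.2 W × 8.5 h × 7 d = 785 Wh = 0.7854 kWh
Total energy = 14.87 + 4.516 + 56.98 + 3.524 + 0.7854 = 80.67 kWh
Cost = 80.67 kWh × €0.117 = €9.44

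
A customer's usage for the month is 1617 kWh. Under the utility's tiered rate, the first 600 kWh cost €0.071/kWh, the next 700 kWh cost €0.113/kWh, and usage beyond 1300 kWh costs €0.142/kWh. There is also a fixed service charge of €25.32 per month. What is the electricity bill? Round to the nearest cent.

First 600 kWh × €0.071 = €42.60
Next 700 kWh × €0.113 = €79.10
Remaining 317 kWh × €0.142 = €45.01
Energy charge = €166.71; + service €25.32 = €192.03

€192.03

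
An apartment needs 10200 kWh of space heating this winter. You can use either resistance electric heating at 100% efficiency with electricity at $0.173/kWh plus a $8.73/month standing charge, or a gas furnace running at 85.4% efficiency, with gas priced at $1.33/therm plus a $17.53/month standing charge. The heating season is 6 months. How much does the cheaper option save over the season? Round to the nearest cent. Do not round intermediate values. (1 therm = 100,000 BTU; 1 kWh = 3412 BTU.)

$1169.80

Heat load = 10200 kWh × 3412 = 34,802,400 BTU
Gas: input = 34,802,400 / 0.854 = 40,752,225 BTU = 407.5 therm → 407.5 × $1.33 = $542.00; + 6 × $17.53 standing = $647.18
Electric: 34,802,400 BTU / 3412 = 10,200 kWh → × $0.173 = $1,764.60; + 6 × $8.73 standing = $1,816.98
Difference = |$647.18 − $1,816.98| = $1,169.80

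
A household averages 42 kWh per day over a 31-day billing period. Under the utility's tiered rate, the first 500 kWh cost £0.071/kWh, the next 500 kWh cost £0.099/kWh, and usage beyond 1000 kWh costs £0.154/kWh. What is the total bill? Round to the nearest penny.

£131.51

Usage = 42 kWh/day × 31 days = 1302 kWh
First 500 kWh × £0.071 = £35.50
Next 500 kWh × £0.099 = £49.50
Remaining 302 kWh × £0.154 = £46.51
Total = £131.51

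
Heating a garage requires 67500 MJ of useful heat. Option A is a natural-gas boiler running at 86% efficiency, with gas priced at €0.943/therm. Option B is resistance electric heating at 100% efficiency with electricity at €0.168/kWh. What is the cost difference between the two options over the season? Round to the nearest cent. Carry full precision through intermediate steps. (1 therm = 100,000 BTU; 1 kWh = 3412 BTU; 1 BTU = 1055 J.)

€2448.74

Heat load = 67500 MJ = 67,500,000,000 J / 1055 = 63,981,043 BTU
Gas: input = 63,981,043 / 0.860 = 74,396,561 BTU = 744 therm → 744 × €0.943 = €701.56
Electric: 63,981,043 BTU / 3412 = 18,750 kWh → × €0.168 = €3,150.30
Difference = |€701.56 − €3,150.30| = €2,448.74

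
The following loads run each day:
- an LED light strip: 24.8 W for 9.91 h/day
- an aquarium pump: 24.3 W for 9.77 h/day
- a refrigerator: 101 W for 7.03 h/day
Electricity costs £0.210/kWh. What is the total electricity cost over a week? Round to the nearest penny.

£1.75

LED light strip: 24.8 W × 9.91 h × 7 d = 1,720 Wh = 1.72 kWh
aquarium pump: 24.3 W × 9.77 h × 7 d = 1,662 Wh = 1.662 kWh
refrigerator: 101 W × 7.03 h × 7 d = 4,970 Wh = 4.97 kWh
Total energy = 1.72 + 1.662 + 4.97 = 8.352 kWh
Cost = 8.352 kWh × £0.210 = £1.75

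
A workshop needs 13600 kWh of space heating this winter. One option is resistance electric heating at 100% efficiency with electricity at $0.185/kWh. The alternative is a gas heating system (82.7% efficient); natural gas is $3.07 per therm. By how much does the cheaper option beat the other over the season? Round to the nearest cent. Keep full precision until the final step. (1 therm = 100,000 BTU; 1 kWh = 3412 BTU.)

Heat load = 13600 kWh × 3412 = 46,403,200 BTU
Gas: input = 46,403,200 / 0.827 = 56,110,278 BTU = 561.1 therm → 561.1 × $3.07 = $1,722.59
Electric: 46,403,200 BTU / 3412 = 13,600 kWh → × $0.185 = $2,516.00
Difference = |$1,722.59 − $2,516.00| = $793.41

$793.41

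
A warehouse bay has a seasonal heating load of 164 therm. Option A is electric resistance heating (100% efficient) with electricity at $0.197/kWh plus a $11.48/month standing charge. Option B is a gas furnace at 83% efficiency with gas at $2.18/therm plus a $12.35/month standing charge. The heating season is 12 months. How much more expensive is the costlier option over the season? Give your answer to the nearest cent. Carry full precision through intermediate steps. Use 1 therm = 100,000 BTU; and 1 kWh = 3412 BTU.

$505.71

Heat load = 164 therm × 100,000 = 16,400,000 BTU
Gas: input = 16,400,000 / 0.83 = 19,759,036 BTU = 197.6 therm → 197.6 × $2.18 = $430.75; + 12 × $12.35 standing = $578.95
Electric: 16,400,000 BTU / 3412 = 4,807 kWh → × $0.197 = $946.89; + 12 × $11.48 standing = $1,084.65
Difference = |$578.95 − $1,084.65| = $505.71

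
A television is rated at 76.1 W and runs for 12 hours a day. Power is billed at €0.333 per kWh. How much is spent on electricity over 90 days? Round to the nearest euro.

Energy = 76.1 W × 12 h/day × 90 days = 82,188 Wh = 82.19 kWh
Cost = 82.19 kWh × €0.333/kWh = €27.37 ≈ €27

€27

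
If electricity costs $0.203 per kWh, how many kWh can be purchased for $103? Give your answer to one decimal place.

$103 / $0.203 per kWh = 507.4 kWh

507.4 kWh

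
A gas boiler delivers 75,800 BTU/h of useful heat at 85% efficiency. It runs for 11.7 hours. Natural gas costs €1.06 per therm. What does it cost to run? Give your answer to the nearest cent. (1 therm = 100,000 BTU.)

Heat delivered = 75,800 BTU/h × 11.7 h = 886,860 BTU
Gas input = 886,860 / 0.85 = 1,043,365 BTU
= 1,043,365 / 100,000 = 10.43 therm
Cost = 10.43 × €1.06/therm = €11.06

€11.06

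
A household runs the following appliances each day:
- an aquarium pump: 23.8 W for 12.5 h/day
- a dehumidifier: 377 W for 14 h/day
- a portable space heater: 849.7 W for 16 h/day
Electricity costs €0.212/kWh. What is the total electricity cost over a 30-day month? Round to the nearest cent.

aquarium pump: 23.8 W × 12.5 h × 30 d = 8,925 Wh = 8.925 kWh
dehumidifier: 377 W × 14 h × 30 d = 158,340 Wh = 158.3 kWh
portable space heater: 849.7 W × 16 h × 30 d = 407,856 Wh = 407.9 kWh
Total energy = 8.925 + 158.3 + 407.9 = 575.1 kWh
Cost = 575.1 kWh × €0.212 = €121.93

€121.93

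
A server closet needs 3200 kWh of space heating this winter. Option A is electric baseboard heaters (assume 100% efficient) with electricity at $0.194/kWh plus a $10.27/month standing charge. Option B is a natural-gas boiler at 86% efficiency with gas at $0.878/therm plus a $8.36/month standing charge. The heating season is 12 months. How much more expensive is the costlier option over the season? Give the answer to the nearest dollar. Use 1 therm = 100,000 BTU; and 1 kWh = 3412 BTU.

$532

Heat load = 3200 kWh × 3412 = 10,918,400 BTU
Gas: input = 10,918,400 / 0.86 = 12,695,814 BTU = 127 therm → 127 × $0.878 = $111.47; + 12 × $8.36 standing = $211.79
Electric: 10,918,400 BTU / 3412 = 3,200 kWh → × $0.194 = $620.80; + 12 × $10.27 standing = $744.04
Difference = |$211.79 − $744.04| = $532.25 ≈ $532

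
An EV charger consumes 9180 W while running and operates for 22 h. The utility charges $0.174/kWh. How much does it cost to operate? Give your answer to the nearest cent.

Energy = 9180 W × 22 h = 201,960 Wh = 202 kWh
Cost = 202 kWh × $0.174/kWh = $35.14

$35.14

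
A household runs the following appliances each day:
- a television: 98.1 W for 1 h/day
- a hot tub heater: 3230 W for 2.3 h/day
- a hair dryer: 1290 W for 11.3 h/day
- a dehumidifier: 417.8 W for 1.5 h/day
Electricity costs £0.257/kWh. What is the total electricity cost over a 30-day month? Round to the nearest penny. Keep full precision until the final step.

television: 98.1 W × 1 h × 30 d = 2,943 Wh = 2.943 kWh
hot tub heater: 3230 W × 2.3 h × 30 d = 222,870 Wh = 222.9 kWh
hair dryer: 1290 W × 11.3 h × 30 d = 437,310 Wh = 437.3 kWh
dehumidifier: 417.8 W × 1.5 h × 30 d = 18,801 Wh = 18.8 kWh
Total energy = 2.943 + 222.9 + 437.3 + 18.8 = 681.9 kWh
Cost = 681.9 kWh × £0.257 = £175.25

£175.25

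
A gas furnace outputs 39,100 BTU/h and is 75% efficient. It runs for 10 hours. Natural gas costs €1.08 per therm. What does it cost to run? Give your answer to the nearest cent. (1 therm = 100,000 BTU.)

€5.63

Heat delivered = 39,100 BTU/h × 10 h = 391,000 BTU
Gas input = 391,000 / 0.75 = 521,333 BTU
= 521,333 / 100,000 = 5.213 therm
Cost = 5.213 × €1.08/therm = €5.63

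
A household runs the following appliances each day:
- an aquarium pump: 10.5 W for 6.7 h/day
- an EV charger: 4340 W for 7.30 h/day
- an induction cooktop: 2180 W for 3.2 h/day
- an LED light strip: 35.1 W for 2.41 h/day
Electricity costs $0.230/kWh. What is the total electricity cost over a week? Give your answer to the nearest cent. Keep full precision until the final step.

$62.49

aquarium pump: 10.5 W × 6.7 h × 7 d = 492 Wh = 0.4925 kWh
EV charger: 4340 W × 7.30 h × 7 d = 221,774 Wh = 221.8 kWh
induction cooktop: 2180 W × 3.2 h × 7 d = 48,832 Wh = 48.83 kWh
LED light strip: 35.1 W × 2.41 h × 7 d = 592 Wh = 0.5921 kWh
Total energy = 0.4925 + 221.8 + 48.83 + 0.5921 = 271.7 kWh
Cost = 271.7 kWh × $0.230 = $62.49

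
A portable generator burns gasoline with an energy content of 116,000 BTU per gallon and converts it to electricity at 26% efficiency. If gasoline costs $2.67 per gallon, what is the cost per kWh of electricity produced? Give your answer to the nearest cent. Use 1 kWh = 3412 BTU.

$0.30

Electrical output per gallon = 116,000 BTU × 0.26 / 3412 BTU/kWh = 8.839 kWh
Cost per kWh = $2.67 / 8.839 kWh = $0.302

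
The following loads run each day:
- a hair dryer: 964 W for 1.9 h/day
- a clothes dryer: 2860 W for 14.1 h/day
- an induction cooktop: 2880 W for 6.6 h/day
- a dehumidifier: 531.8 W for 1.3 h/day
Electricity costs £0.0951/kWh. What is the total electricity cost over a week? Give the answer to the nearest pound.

£41

hair dryer: 964 W × 1.9 h × 7 d = 12,821 Wh = 12.82 kWh
clothes dryer: 2860 W × 14.1 h × 7 d = 282,282 Wh = 282.3 kWh
induction cooktop: 2880 W × 6.6 h × 7 d = 133,056 Wh = 133.1 kWh
dehumidifier: 531.8 W × 1.3 h × 7 d = 4,839 Wh = 4.839 kWh
Total energy = 12.82 + 282.3 + 133.1 + 4.839 = 433 kWh
Cost = 433 kWh × £0.0951 = £41.18 ≈ £41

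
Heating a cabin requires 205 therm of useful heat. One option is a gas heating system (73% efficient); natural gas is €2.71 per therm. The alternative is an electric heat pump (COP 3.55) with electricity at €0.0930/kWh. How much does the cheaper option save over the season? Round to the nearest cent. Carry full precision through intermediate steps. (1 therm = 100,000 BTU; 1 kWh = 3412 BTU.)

€603.63

Heat load = 205 therm × 100,000 = 20,500,000 BTU
Gas: input = 20,500,000 / 0.73 = 28,082,192 BTU = 280.8 therm → 280.8 × €2.71 = €761.03
Heat pump: 20,500,000 BTU / 3412 = 6,008 kWh heat; / 3.55 = 1,692 kWh in → × €0.0930 = €157.40
Difference = |€761.03 − €157.40| = €603.63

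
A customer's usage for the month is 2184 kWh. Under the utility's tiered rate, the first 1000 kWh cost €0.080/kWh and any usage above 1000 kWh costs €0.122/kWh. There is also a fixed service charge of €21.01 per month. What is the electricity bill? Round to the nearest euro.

First 1000 kWh × €0.080 = €80.00
Remaining 1184 kWh × €0.122 = €144.45
Energy charge = €224.45; + service €21.01 = €245.46 ≈ €245

€245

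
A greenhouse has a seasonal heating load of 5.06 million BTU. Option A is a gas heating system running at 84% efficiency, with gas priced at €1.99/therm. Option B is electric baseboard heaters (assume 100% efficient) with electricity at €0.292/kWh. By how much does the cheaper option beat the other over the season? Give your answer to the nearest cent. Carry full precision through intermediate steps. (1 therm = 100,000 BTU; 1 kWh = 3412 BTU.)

Heat load = 5.06 × 10⁶ BTU = 5,060,000 BTU
Gas: input = 5,060,000 / 0.84 = 6,023,810 BTU = 60.24 therm → 60.24 × €1.99 = €119.87
Electric: 5,060,000 BTU / 3412 = 1,483 kWh → × €0.292 = €433.04
Difference = |€119.87 − €433.04| = €313.16

€313.16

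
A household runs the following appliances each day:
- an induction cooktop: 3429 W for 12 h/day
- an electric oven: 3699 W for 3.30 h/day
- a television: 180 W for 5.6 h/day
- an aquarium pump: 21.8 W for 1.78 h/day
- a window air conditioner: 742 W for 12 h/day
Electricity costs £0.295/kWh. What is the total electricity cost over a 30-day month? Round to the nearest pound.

induction cooktop: 3429 W × 12 h × 30 d = 1,234,440 Wh = 1,234 kWh
electric oven: 3699 W × 3.30 h × 30 d = 366,201 Wh = 366.2 kWh
television: 180 W × 5.6 h × 30 d = 30,240 Wh = 30.24 kWh
aquarium pump: 21.8 W × 1.78 h × 30 d = 1,164 Wh = 1.164 kWh
window air conditioner: 742 W × 12 h × 30 d = 267,120 Wh = 267.1 kWh
Total energy = 1,234 + 366.2 + 30.24 + 1.164 + 267.1 = 1,899 kWh
Cost = 1,899 kWh × £0.295 = £560.25 ≈ £560

£560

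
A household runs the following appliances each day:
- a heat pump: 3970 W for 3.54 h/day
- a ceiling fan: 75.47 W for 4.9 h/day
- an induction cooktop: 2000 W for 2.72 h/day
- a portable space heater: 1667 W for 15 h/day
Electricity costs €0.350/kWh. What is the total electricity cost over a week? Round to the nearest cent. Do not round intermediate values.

heat pump: 3970 W × 3.54 h × 7 d = 98,377 Wh = 98.38 kWh
ceiling fan: 75.47 W × 4.9 h × 7 d = 2,589 Wh = 2.589 kWh
induction cooktop: 2000 W × 2.72 h × 7 d = 38,080 Wh = 38.08 kWh
portable space heater: 1667 W × 15 h × 7 d = 175,035 Wh = 175 kWh
Total energy = 98.38 + 2.589 + 38.08 + 175 = 314.1 kWh
Cost = 314.1 kWh × €0.350 = €109.93

€109.93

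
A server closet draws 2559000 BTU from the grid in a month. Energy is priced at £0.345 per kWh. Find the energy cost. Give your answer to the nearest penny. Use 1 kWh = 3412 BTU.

£258.75

2559000 BTU × (0.00029308 kWh/BTU) = 750 kWh
Cost = 750 kWh × £0.345/kWh = £258.75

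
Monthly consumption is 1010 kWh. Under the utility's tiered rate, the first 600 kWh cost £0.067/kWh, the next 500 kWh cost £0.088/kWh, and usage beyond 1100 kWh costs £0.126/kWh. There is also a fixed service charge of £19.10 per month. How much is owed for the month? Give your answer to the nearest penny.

£95.38

First 600 kWh × £0.067 = £40.20
Next 410 kWh × £0.088 = £36.08
Remaining tier: 0 kWh (not reached)
Energy charge = £76.28; + service £19.10 = £95.38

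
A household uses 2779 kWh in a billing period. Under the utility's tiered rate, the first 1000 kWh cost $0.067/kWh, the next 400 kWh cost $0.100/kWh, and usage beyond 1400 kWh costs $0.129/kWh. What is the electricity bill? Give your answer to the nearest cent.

First 1000 kWh × $0.067 = $67.00
Next 400 kWh × $0.100 = $40.00
Remaining 1379 kWh × $0.129 = $177.89
Total = $284.89

$284.89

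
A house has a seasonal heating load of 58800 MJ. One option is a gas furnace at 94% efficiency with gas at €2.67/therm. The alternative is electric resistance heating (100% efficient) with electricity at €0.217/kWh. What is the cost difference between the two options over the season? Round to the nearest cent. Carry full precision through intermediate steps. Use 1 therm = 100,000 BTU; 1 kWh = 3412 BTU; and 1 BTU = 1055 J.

€1961.57

Heat load = 58800 MJ = 58,800,000,000 J / 1055 = 55,734,597 BTU
Gas: input = 55,734,597 / 0.94 = 59,292,125 BTU = 592.9 therm → 592.9 × €2.67 = €1,583.10
Electric: 55,734,597 BTU / 3412 = 16,330 kWh → × €0.217 = €3,544.67
Difference = |€1,583.10 − €3,544.67| = €1,961.57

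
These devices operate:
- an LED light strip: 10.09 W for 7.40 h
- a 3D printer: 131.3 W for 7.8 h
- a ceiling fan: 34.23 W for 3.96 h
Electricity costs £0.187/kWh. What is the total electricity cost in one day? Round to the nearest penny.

£0.23

LED light strip: 10.09 W × 7.40 h = 75 Wh = 0.07467 kWh
3D printer: 131.3 W × 7.8 h = 1,024 Wh = 1.024 kWh
ceiling fan: 34.23 W × 3.96 h = 136 Wh = 0.1356 kWh
Total energy = 0.07467 + 1.024 + 0.1356 = 1.234 kWh
Cost = 1.234 kWh × £0.187 = £0.23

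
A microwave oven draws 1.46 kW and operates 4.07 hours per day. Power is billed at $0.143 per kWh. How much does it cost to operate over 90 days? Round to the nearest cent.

Energy = 1460 W × 4.07 h/day × 90 days = 534,798 Wh = 534.8 kWh
Cost = 534.8 kWh × $0.143/kWh = $76.48

$76.48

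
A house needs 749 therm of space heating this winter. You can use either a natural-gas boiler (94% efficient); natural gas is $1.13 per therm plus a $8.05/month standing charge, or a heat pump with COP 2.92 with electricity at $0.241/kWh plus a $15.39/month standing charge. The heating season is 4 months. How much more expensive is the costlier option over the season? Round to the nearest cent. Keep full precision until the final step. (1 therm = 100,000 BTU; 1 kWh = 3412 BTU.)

Heat load = 749 therm × 100,000 = 74,900,000 BTU
Gas: input = 74,900,000 / 0.94 = 79,680,851 BTU = 796.8 therm → 796.8 × $1.13 = $900.39; + 4 × $8.05 standing = $932.59
Heat pump: 74,900,000 BTU / 3412 = 21,950 kWh heat; / 2.92 = 7,518 kWh in → × $0.241 = $1,811.79; + 4 × $15.39 standing = $1,873.35
Difference = |$932.59 − $1,873.35| = $940.75

$940.75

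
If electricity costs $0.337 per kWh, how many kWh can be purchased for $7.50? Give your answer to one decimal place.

$7.50 / $0.337 per kWh = 22.26 kWh

22.3 kWh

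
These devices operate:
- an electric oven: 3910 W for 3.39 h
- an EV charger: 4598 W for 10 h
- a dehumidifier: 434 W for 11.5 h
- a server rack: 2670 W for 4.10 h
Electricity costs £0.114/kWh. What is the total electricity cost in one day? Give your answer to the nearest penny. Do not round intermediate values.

£8.57

electric oven: 3910 W × 3.39 h = 13,255 Wh = 13.25 kWh
EV charger: 4598 W × 10 h = 45,980 Wh = 45.98 kWh
dehumidifier: 434 W × 11.5 h = 4,991 Wh = 4.991 kWh
server rack: 2670 W × 4.10 h = 10,947 Wh = 10.95 kWh
Total energy = 13.25 + 45.98 + 4.991 + 10.95 = 75.17 kWh
Cost = 75.17 kWh × £0.114 = £8.57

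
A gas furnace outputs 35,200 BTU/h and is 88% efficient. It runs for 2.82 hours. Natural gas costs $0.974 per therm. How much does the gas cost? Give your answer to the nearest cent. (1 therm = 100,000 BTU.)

Heat delivered = 35,200 BTU/h × 2.82 h = 99,264 BTU
Gas input = 99,264 / 0.88 = 112,800 BTU
= 112,800 / 100,000 = 1.128 therm
Cost = 1.128 × $0.974/therm = $1.10

$1.10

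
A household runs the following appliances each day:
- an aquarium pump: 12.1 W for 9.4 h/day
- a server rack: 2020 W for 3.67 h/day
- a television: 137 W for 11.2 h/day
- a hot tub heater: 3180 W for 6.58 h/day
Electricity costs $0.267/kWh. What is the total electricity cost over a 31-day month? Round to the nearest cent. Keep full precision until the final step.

$248.19

aquarium pump: 12.1 W × 9.4 h × 31 d = 3,526 Wh = 3.526 kWh
server rack: 2020 W × 3.67 h × 31 d = 229,815 Wh = 229.8 kWh
television: 137 W × 11.2 h × 31 d = 47,566 Wh = 47.57 kWh
hot tub heater: 3180 W × 6.58 h × 31 d = 648,656 Wh = 648.7 kWh
Total energy = 3.526 + 229.8 + 47.57 + 648.7 = 929.6 kWh
Cost = 929.6 kWh × $0.267 = $248.19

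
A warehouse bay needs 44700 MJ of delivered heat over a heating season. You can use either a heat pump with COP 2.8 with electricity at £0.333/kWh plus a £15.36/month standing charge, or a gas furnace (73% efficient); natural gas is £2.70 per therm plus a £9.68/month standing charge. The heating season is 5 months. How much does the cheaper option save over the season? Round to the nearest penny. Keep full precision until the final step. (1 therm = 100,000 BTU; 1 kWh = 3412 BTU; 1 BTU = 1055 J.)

£61.86

Heat load = 44700 MJ = 44,700,000,000 J / 1055 = 42,369,668 BTU
Gas: input = 42,369,668 / 0.73 = 58,040,641 BTU = 580.4 therm → 580.4 × £2.70 = £1,567.10; + 5 × £9.68 standing = £1,615.50
Heat pump: 42,369,668 BTU / 3412 = 12,420 kWh heat; / 2.8 = 4,435 kWh in → × £0.333 = £1,476.84; + 5 × £15.36 standing = £1,553.64
Difference = |£1,615.50 − £1,553.64| = £61.86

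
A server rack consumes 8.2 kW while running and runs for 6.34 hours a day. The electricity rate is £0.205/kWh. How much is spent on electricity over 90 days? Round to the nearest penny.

£959.18

Energy = 8200 W × 6.34 h/day × 90 days = 4,678,920 Wh = 4,679 kWh
Cost = 4,679 kWh × £0.205/kWh = £959.18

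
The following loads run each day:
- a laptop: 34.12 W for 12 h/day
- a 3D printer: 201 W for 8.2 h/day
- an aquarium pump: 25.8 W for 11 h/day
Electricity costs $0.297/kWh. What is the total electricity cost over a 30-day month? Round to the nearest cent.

laptop: 34.12 W × 12 h × 30 d = 12,283 Wh = 12.28 kWh
3D printer: 201 W × 8.2 h × 30 d = 49,446 Wh = 49.45 kWh
aquarium pump: 25.8 W × 11 h × 30 d = 8,514 Wh = 8.514 kWh
Total energy = 12.28 + 49.45 + 8.514 = 70.24 kWh
Cost = 70.24 kWh × $0.297 = $20.86

$20.86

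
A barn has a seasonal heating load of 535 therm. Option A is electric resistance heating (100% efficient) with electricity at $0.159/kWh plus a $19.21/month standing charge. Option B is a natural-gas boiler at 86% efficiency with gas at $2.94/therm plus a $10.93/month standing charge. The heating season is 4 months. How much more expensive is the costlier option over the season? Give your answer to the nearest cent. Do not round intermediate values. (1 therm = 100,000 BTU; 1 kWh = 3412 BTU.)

Heat load = 535 therm × 100,000 = 53,500,000 BTU
Gas: input = 53,500,000 / 0.86 = 62,209,302 BTU = 622.1 therm → 622.1 × $2.94 = $1,828.95; + 4 × $10.93 standing = $1,872.67
Electric: 53,500,000 BTU / 3412 = 15,680 kWh → × $0.159 = $2,493.11; + 4 × $19.21 standing = $2,569.95
Difference = |$1,872.67 − $2,569.95| = $697.28

$697.28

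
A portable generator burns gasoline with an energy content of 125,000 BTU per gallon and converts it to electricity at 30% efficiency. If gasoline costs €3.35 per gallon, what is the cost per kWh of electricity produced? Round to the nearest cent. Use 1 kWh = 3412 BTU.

Electrical output per gallon = 125,000 BTU × 0.30 / 3412 BTU/kWh = 10.99 kWh
Cost per kWh = €3.35 / 10.99 kWh = €0.305

€0.30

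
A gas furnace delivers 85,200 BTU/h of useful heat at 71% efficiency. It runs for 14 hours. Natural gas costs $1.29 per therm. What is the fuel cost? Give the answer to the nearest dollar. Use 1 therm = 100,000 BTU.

$22

Heat delivered = 85,200 BTU/h × 14 h = 1,192,800 BTU
Gas input = 1,192,800 / 0.71 = 1,680,000 BTU
= 1,680,000 / 100,000 = 16.8 therm
Cost = 16.8 × $1.29/therm = $21.67 ≈ $22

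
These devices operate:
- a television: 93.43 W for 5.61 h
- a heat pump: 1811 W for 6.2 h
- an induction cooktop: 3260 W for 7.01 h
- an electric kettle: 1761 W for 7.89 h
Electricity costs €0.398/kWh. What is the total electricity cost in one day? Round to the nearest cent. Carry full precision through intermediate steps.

€19.30

television: 93.43 W × 5.61 h = 524 Wh = 0.5241 kWh
heat pump: 1811 W × 6.2 h = 11,228 Wh = 11.23 kWh
induction cooktop: 3260 W × 7.01 h = 22,853 Wh = 22.85 kWh
electric kettle: 1761 W × 7.89 h = 13,894 Wh = 13.89 kWh
Total energy = 0.5241 + 11.23 + 22.85 + 13.89 = 48.5 kWh
Cost = 48.5 kWh × €0.398 = €19.30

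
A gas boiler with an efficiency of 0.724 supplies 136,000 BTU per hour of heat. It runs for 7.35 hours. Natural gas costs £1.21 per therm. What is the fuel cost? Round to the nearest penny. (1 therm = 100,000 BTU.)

Heat delivered = 136,000 BTU/h × 7.35 h = 999,600 BTU
Gas input = 999,600 / 0.724 = 1,380,663 BTU
= 1,380,663 / 100,000 = 13.81 therm
Cost = 13.81 × £1.21/therm = £16.71

£16.71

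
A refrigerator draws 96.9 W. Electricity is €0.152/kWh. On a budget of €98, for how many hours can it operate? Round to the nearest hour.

Energy budget = €98 / €0.152 per kWh = 644.7 kWh = 644,737 Wh
Runtime = 644,737 Wh / 96.9 W = 6,654 h

6654 h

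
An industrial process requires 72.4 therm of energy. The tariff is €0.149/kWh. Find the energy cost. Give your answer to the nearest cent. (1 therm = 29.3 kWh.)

€316.08

72.4 therm × (29.3 kWh/therm) = 2,121 kWh
Cost = 2,121 kWh × €0.149/kWh = €316.08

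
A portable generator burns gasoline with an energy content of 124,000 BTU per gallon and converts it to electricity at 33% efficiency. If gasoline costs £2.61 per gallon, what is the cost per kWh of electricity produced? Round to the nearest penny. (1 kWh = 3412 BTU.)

Electrical output per gallon = 124,000 BTU × 0.33 / 3412 BTU/kWh = 11.99 kWh
Cost per kWh = £2.61 / 11.99 kWh = £0.218

£0.22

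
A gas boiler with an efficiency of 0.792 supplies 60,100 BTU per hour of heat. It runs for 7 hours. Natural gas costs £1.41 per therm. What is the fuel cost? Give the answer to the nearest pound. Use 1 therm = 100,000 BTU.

Heat delivered = 60,100 BTU/h × 7 h = 420,700 BTU
Gas input = 420,700 / 0.792 = 531,187 BTU
= 531,187 / 100,000 = 5.312 therm
Cost = 5.312 × £1.41/therm = £7.49 ≈ £7

£7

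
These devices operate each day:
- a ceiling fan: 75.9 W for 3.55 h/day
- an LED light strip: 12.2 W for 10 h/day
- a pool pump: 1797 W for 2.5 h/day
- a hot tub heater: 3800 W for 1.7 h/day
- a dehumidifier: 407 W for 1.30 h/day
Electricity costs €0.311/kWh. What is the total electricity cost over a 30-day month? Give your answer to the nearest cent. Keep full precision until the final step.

€110.78

ceiling fan: 75.9 W × 3.55 h × 30 d = 8,083 Wh = 8.083 kWh
LED light strip: 12.2 W × 10 h × 30 d = 3,660 Wh = 3.66 kWh
pool pump: 1797 W × 2.5 h × 30 d = 134,775 Wh = 134.8 kWh
hot tub heater: 3800 W × 1.7 h × 30 d = 193,800 Wh = 193.8 kWh
dehumidifier: 407 W × 1.30 h × 30 d = 15,873 Wh = 15.87 kWh
Total energy = 8.083 + 3.66 + 134.8 + 193.8 + 15.87 = 356.2 kWh
Cost = 356.2 kWh × €0.311 = €110.78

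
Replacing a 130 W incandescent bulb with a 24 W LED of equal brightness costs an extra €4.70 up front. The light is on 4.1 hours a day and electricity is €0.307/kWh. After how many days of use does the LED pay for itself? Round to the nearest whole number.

Power saved = 130 − 24 = 106 W
Daily energy saved = 106 W × 4.1 h = 434.6 Wh = 0.4346 kWh
Daily savings = 0.4346 × €0.307 = €0.1334
Payback = €4.70 / €0.1334 per day = 35.23 days

35 days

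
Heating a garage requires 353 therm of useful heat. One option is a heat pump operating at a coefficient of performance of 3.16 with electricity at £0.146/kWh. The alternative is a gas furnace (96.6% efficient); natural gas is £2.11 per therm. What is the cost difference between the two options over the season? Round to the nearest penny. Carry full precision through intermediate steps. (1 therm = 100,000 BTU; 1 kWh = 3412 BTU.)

Heat load = 353 therm × 100,000 = 35,300,000 BTU
Gas: input = 35,300,000 / 0.966 = 36,542,443 BTU = 365.4 therm → 365.4 × £2.11 = £771.05
Heat pump: 35,300,000 BTU / 3412 = 10,350 kWh heat; / 3.16 = 3,274 kWh in → × £0.146 = £478.00
Difference = |£771.05 − £478.00| = £293.04

£293.04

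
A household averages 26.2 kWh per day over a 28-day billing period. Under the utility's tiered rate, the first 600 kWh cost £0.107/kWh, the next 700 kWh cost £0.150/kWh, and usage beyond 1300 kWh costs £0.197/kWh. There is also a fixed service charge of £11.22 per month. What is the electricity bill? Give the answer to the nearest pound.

Usage = 26.2 kWh/day × 28 days = 733.6 kWh
First 600 kWh × £0.107 = £64.20
Next 133.6 kWh × £0.150 = £20.04
Remaining tier: 0 kWh (not reached)
Energy charge = £84.24; + service £11.22 = £95.46 ≈ £95

£95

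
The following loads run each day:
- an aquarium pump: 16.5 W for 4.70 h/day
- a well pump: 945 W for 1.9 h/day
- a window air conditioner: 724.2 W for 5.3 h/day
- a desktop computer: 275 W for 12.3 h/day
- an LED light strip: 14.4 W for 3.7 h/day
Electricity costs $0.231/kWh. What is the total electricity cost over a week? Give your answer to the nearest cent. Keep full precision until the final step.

aquarium pump: 16.5 W × 4.70 h × 7 d = 543 Wh = 0.5429 kWh
well pump: 945 W × 1.9 h × 7 d = 12,568 Wh = 12.57 kWh
window air conditioner: 724.2 W × 5.3 h × 7 d = 26,868 Wh = 26.87 kWh
desktop computer: 275 W × 12.3 h × 7 d = 23,678 Wh = 23.68 kWh
LED light strip: 14.4 W × 3.7 h × 7 d = 373 Wh = 0.373 kWh
Total energy = 0.5429 + 12.57 + 26.87 + 23.68 + 0.373 = 64.03 kWh
Cost = 64.03 kWh × $0.231 = $14.79

$14.79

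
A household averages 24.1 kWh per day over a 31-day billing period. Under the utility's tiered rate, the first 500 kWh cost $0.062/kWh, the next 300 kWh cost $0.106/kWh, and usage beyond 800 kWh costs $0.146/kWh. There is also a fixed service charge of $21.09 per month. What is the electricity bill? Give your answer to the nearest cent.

Usage = 24.1 kWh/day × 31 days = 747.1 kWh
First 500 kWh × $0.062 = $31.00
Next 247.1 kWh × $0.106 = $26.19
Remaining tier: 0 kWh (not reached)
Energy charge = $57.19; + service $21.09 = $78.28

$78.28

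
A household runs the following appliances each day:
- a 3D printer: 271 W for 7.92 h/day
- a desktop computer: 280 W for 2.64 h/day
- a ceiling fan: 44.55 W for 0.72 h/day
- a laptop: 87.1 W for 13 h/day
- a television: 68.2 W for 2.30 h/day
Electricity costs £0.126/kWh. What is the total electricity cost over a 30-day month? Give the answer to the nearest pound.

3D printer: 271 W × 7.92 h × 30 d = 64,390 Wh = 64.39 kWh
desktop computer: 280 W × 2.64 h × 30 d = 22,176 Wh = 22.18 kWh
ceiling fan: 44.55 W × 0.72 h × 30 d = 962 Wh = 0.9623 kWh
laptop: 87.1 W × 13 h × 30 d = 33,969 Wh = 33.97 kWh
television: 68.2 W × 2.30 h × 30 d = 4,706 Wh = 4.706 kWh
Total energy = 64.39 + 22.18 + 0.9623 + 33.97 + 4.706 = 126.2 kWh
Cost = 126.2 kWh × £0.126 = £15.90 ≈ £16

£16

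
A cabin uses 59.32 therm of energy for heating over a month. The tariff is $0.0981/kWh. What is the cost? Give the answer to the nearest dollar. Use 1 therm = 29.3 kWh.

59.32 therm × (29.3 kWh/therm) = 1,738 kWh
Cost = 1,738 kWh × $0.0981/kWh = $170.51 ≈ $171

$171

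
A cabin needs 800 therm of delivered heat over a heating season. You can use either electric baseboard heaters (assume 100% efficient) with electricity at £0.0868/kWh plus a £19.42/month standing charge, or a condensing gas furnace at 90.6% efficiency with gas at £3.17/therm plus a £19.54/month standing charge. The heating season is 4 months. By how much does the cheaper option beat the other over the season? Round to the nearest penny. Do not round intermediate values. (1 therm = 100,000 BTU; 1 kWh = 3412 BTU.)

Heat load = 800 therm × 100,000 = 80,000,000 BTU
Gas: input = 80,000,000 / 0.906 = 88,300,221 BTU = 883 therm → 883 × £3.17 = £2,799.12; + 4 × £19.54 standing = £2,877.28
Electric: 80,000,000 BTU / 3412 = 23,450 kWh → × £0.0868 = £2,035.17; + 4 × £19.42 standing = £2,112.85
Difference = |£2,877.28 − £2,112.85| = £764.43

£764.43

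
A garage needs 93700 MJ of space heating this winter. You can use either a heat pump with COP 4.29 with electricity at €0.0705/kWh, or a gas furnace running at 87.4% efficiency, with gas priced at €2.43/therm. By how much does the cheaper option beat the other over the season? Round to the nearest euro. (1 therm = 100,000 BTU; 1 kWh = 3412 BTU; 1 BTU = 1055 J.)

Heat load = 93700 MJ = 93,700,000,000 J / 1055 = 88,815,166 BTU
Gas: input = 88,815,166 / 0.874 = 101,619,183 BTU = 1,016 therm → 1,016 × €2.43 = €2,469.35
Heat pump: 88,815,166 BTU / 3412 = 26,030 kWh heat; / 4.29 = 6,068 kWh in → × €0.0705 = €427.77
Difference = |€2,469.35 − €427.77| = €2,041.58 ≈ €2042

€2042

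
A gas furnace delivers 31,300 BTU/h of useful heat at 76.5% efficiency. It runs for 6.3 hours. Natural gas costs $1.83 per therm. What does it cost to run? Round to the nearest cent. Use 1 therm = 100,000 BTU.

$4.72

Heat delivered = 31,300 BTU/h × 6.3 h = 197,190 BTU
Gas input = 197,190 / 0.765 = 257,765 BTU
= 257,765 / 100,000 = 2.578 therm
Cost = 2.578 × $1.83/therm = $4.72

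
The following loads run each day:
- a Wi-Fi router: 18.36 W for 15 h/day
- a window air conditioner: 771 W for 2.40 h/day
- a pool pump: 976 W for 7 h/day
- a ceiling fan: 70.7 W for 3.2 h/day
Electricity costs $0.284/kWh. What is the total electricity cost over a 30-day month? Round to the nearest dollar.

$78

Wi-Fi router: 18.36 W × 15 h × 30 d = 8,262 Wh = 8.262 kWh
window air conditioner: 771 W × 2.40 h × 30 d = 55,512 Wh = 55.51 kWh
pool pump: 976 W × 7 h × 30 d = 204,960 Wh = 205 kWh
ceiling fan: 70.7 W × 3.2 h × 30 d = 6,787 Wh = 6.787 kWh
Total energy = 8.262 + 55.51 + 205 + 6.787 = 275.5 kWh
Cost = 275.5 kWh × $0.284 = $78.25 ≈ $78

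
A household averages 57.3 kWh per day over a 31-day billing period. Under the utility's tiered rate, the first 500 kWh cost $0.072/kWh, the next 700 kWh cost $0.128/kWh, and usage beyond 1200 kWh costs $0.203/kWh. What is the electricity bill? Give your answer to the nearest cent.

$242.59

Usage = 57.3 kWh/day × 31 days = 1776.3 kWh
First 500 kWh × $0.072 = $36.00
Next 700 kWh × $0.128 = $89.60
Remaining 576.3 kWh × $0.203 = $116.99
Total = $242.59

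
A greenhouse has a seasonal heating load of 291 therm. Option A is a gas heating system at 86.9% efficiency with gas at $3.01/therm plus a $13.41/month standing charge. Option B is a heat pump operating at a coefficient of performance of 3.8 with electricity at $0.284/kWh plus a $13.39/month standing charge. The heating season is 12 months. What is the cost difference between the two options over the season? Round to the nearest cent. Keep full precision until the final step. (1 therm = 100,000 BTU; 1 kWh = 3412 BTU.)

$370.78

Heat load = 291 therm × 100,000 = 29,100,000 BTU
Gas: input = 29,100,000 / 0.869 = 33,486,766 BTU = 334.9 therm → 334.9 × $3.01 = $1,007.95; + 12 × $13.41 standing = $1,168.87
Heat pump: 29,100,000 BTU / 3412 = 8,529 kWh heat; / 3.8 = 2,244 kWh in → × $0.284 = $637.41; + 12 × $13.39 standing = $798.09
Difference = |$1,168.87 − $798.09| = $370.78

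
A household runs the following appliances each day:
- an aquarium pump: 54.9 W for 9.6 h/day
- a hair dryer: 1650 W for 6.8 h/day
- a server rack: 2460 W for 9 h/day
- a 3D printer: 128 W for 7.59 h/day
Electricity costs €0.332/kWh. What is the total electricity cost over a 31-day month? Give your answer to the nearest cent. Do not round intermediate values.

aquarium pump: 54.9 W × 9.6 h × 31 d = 16,338 Wh = 16.34 kWh
hair dryer: 1650 W × 6.8 h × 31 d = 347,820 Wh = 347.8 kWh
server rack: 2460 W × 9 h × 31 d = 686,340 Wh = 686.3 kWh
3D printer: 128 W × 7.59 h × 31 d = 30,117 Wh = 30.12 kWh
Total energy = 16.34 + 347.8 + 686.3 + 30.12 = 1,081 kWh
Cost = 1,081 kWh × €0.332 = €358.76

€358.76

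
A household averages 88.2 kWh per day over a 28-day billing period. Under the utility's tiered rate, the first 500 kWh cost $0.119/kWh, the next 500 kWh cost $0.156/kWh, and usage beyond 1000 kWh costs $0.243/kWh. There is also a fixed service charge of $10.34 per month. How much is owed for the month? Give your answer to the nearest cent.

$504.95

Usage = 88.2 kWh/day × 28 days = 2469.6 kWh
First 500 kWh × $0.119 = $59.50
Next 500 kWh × $0.156 = $78.00
Remaining 1469.6 kWh × $0.243 = $357.11
Energy charge = $494.61; + service $10.34 = $504.95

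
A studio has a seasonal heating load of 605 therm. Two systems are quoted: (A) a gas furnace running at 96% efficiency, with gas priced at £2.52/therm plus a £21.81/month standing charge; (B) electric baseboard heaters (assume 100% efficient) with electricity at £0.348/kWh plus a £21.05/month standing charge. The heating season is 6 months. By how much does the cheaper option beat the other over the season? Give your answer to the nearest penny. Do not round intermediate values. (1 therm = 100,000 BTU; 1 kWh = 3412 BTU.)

Heat load = 605 therm × 100,000 = 60,500,000 BTU
Gas: input = 60,500,000 / 0.96 = 63,020,833 BTU = 630.2 therm → 630.2 × £2.52 = £1,588.12; + 6 × £21.81 standing = £1,718.98
Electric: 60,500,000 BTU / 3412 = 17,730 kWh → × £0.348 = £6,170.57; + 6 × £21.05 standing = £6,296.87
Difference = |£1,718.98 − £6,296.87| = £4,577.89

£4577.89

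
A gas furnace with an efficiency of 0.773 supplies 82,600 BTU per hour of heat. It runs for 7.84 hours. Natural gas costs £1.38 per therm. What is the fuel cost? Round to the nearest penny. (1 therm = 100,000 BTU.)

£11.56

Heat delivered = 82,600 BTU/h × 7.84 h = 647,584 BTU
Gas input = 647,584 / 0.773 = 837,754 BTU
= 837,754 / 100,000 = 8.378 therm
Cost = 8.378 × £1.38/therm = £11.56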